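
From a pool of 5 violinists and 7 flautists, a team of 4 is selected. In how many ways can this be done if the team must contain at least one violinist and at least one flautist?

455

With no constraint there are C(12,4) = 495 possible selections.
Selections missing a whole group: no violinists → C(7,4) = 35; no flautists → C(5,4) = 5.
Both groups omitted at once is impossible, so 495 − 40 = 455.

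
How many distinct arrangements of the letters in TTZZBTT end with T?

With the last slot taken by T, it remains to arrange the other 6 letters (TZZBTT).
Those 6 letters have T appearing 3 times and Z appearing twice, giving (6)!/(3!·2!) = 60.

60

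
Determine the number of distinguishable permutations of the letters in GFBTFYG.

Letter multiplicities in GFBTFYG: B×1, F×2, G×2, T×1, Y×1.
The number of distinct arrangements is 7!/(2!·2!) = 5040/4 = 1260.

1260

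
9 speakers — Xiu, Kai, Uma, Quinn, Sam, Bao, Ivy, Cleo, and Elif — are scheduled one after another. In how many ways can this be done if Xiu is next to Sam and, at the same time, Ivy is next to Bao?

20160

Treat {Xiu,Sam} as one block (2 orders) and {Ivy,Bao} as another (2 orders).
That leaves 7 units to arrange: 2 × 2 × 7! = 4 × 5040 = 20160.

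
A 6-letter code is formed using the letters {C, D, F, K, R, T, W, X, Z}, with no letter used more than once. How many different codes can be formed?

60480

Choose and order 6 of the 9 symbols: the first letter has 9 options, the next 8, and so on down to 4.
That product is 9 × 8 × 7 × 6 × 5 × 4 = 60480.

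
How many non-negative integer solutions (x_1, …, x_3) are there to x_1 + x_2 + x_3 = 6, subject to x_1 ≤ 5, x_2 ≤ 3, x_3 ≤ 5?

Ignoring the caps, the number of non-negative solutions to x_1+…+x_3 = 6 is C(8,2) = 28.
Subtract solutions that violate a single cap (substitute x_i' = x_i − (cap_i+1)): x_1 ≥ 6 gives C(2,2) = 1; x_2 ≥ 4 gives C(4,2) = 6; x_3 ≥ 6 gives C(2,2) = 1. Together 8.
No two caps can be exceeded simultaneously, so the pair terms are all 0.
By inclusion–exclusion the count is 28 − 8 + 0 = 20.

20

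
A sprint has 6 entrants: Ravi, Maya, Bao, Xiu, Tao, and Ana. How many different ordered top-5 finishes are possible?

There are 6 choices for 1st place, 5 for 2nd, and so on down to 2 for position 5.
That gives 6 × 5 × 4 × 3 × 2 = 720.

720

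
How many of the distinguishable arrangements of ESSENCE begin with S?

120

Fix S in the first position and arrange the remaining 6 letters.
Those 6 letters have E appearing 3 times, giving (6)!/(3!) = 120.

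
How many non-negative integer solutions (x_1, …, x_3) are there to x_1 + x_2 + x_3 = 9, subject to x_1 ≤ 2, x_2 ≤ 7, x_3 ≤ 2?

6

By stars and bars, unrestricted non-negative solutions to x_1+…+x_3 = 9 number C(9+2,2) = 55.
Subtract solutions that violate a single cap (substitute x_i' = x_i − (cap_i+1)): x_1 ≥ 3 gives C(8,2) = 28; x_2 ≥ 8 gives C(3,2) = 3; x_3 ≥ 3 gives C(8,2) = 28. Together 59.
Add back pairs where two caps are both exceeded: 0 + 10 + 0 = 10.
By inclusion–exclusion the count is 55 − 59 + 10 = 6.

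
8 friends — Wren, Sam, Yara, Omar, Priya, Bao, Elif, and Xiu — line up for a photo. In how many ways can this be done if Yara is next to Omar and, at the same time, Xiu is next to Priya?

Treat {Yara,Omar} as one block (2 orders) and {Xiu,Priya} as another (2 orders).
That leaves 6 units to arrange: 2 × 2 × 6! = 4 × 720 = 2880.

2880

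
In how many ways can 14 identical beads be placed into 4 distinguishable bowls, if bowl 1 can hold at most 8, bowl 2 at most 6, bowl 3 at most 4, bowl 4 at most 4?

Without the upper bounds there are C(17,3) = 680 ways to split 14 among 4 bowls.
Subtract solutions that violate a single cap (substitute x_i' = x_i − (cap_i+1)): x_1 ≥ 9 gives C(8,3) = 56; x_2 ≥ 7 gives C(10,3) = 120; x_3 ≥ 5 gives C(12,3) = 220; x_4 ≥ 5 gives C(12,3) = 220. Together 616.
Add back pairs where two caps are both exceeded: 0 + 1 + 1 + 10 + 10 + 35 = 57.
By inclusion–exclusion the count is 680 − 616 + 57 = 121.

121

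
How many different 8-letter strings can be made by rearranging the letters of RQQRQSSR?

RQQRQSSR has 8 letters with Q appearing 3 times, R appearing 3 times, and S appearing twice.
The number of distinct arrangements is 8!/(3!·3!·2!) = 40320/72 = 560.

560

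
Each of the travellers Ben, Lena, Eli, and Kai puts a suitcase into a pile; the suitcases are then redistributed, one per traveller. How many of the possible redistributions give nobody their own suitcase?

9

Let Aᵢ be the assignments in which traveller i gets their own suitcase. We want the size of the complement of A₁∪…∪A_4.
By inclusion–exclusion this is Σ_{j=0}^{4} (−1)^j C(4,j)·(4−j)!.
Computing: 24 − 24 + 12 − 4 + 1 = 9.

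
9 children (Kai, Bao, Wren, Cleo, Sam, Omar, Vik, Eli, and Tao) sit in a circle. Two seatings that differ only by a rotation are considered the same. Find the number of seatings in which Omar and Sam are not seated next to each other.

30240

All circular seatings of 9 people number (8)! = 40320.
Those with Omar next to Sam: fuse the pair into one unit and seat 8 units around a circle — 2·(7)! = 10080.
Subtracting, 40320 − 10080 = 30240.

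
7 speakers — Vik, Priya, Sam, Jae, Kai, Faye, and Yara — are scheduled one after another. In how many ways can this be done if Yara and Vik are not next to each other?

3600

There are 7! = 5040 arrangements in all. If Yara and Vik are adjacent, merging them into one block gives 2·(6)! = 1440 arrangements.
So 5040 − 1440 = 3600 arrangements keep them apart.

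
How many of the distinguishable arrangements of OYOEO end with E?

4

With the last slot taken by E, it remains to arrange the other 4 letters (OYOO).
Those 4 letters have O appearing 3 times, giving (4)!/(3!) = 4.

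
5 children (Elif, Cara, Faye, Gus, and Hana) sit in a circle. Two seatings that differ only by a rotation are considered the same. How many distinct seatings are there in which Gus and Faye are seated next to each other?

Glue Gus and Faye into a block (2 internal orders). Seating 4 units around a circle gives (3)! arrangements.
So 2 × (3)! = 2 × 6 = 12.

12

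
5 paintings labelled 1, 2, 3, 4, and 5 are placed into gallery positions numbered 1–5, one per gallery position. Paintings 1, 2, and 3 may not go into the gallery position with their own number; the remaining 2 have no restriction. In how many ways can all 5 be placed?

Let Aᵢ (for i ∈ {1, 2, 3}) be the placements that put painting i in its forbidden gallery position. Any j of these fix j positions, leaving (5−j)! ways to fill the rest, and there are C(3,j) ways to pick which j.
By inclusion–exclusion, the number of valid placements is Σ_{j=0}^{3} (−1)^j C(3,j)·(5−j)!.
Computing: 120 − 72 + 18 − 2 = 64.

64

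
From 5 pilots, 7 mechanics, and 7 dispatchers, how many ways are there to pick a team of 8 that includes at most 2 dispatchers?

Split by how many dispatchers are chosen (0 through 2).
Sum: C(7,0)·C(12,8) + C(7,1)·C(12,7) + C(7,2)·C(12,6) = 495 + 5544 + 19404 = 25443.

25443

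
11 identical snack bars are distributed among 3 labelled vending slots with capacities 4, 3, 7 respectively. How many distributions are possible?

10

By stars and bars, unrestricted non-negative solutions to x_1+…+x_3 = 11 number C(11+2,2) = 78.
Subtract solutions that violate a single cap (substitute x_i' = x_i − (cap_i+1)): x_1 ≥ 5 gives C(8,2) = 28; x_2 ≥ 4 gives C(9,2) = 36; x_3 ≥ 8 gives C(5,2) = 10. Together 74.
Add back pairs where two caps are both exceeded: 6 + 0 + 0 = 6.
By inclusion–exclusion the count is 78 − 74 + 6 = 10.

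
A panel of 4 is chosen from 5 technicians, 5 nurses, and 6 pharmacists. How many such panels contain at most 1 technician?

Split by how many technicians are chosen (0 through 1).
Sum: C(5,0)·C(11,4) + C(5,1)·C(11,3) = 330 + 825 = 1155.

1155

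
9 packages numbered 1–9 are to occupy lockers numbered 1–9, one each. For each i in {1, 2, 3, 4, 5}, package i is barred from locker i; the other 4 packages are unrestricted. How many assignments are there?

Let Aᵢ (for 1 ≤ i ≤ 5) be the placements that put package i in its forbidden locker. Any j of these fix j positions, leaving (9−j)! ways to fill the rest, and there are C(5,j) ways to pick which j.
By inclusion–exclusion, the number of valid placements is Σ_{j=0}^{5} (−1)^j C(5,j)·(9−j)!.
Computing: 362880 − 201600 + 50400 − 7200 + 600 − 24 = 205056.

205056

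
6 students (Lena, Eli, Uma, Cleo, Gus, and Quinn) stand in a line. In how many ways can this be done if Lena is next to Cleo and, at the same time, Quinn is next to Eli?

Treat {Lena,Cleo} as one block (2 orders) and {Quinn,Eli} as another (2 orders).
That leaves 4 units to arrange: 2 × 2 × 4! = 4 × 24 = 96.

96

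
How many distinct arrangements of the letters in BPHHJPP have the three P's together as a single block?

60

Treat the 3 copies of P as a single block. The multiset to arrange is then {PPP, B, H, H, J}, 5 items in all.
That gives (5)!/(2!) = 60 arrangements.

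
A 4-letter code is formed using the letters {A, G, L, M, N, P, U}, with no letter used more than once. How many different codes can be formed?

Choose and order 4 of the 7 symbols: the first letter has 7 options, the next 6, then 5, 4.
That product is 7 × 6 × 5 × 4 = 840.

840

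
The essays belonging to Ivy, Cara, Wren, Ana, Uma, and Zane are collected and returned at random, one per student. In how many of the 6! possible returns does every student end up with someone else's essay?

This is the derangement count D_6: permutations of 6 items with no fixed point.
By inclusion–exclusion this is Σ_{j=0}^{6} (−1)^j C(6,j)·(6−j)!.
Computing: 720 − 720 + 360 − 120 + 30 − 6 + 1 = 265.

265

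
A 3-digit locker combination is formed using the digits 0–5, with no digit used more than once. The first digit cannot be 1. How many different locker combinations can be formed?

100

The first digit has 6−1 = 5 choices (anything except 1).
The remaining 2 digits are filled from the other 5 symbols without repetition: 5 × 4 = 20.
Total: 5 × 20 = 100.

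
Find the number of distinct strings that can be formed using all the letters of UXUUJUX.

UXUUJUX has 7 letters with U appearing 4 times and X appearing twice.
Dividing 7! = 5040 by 4!·2! = 48 for the repeated letters gives 105.

105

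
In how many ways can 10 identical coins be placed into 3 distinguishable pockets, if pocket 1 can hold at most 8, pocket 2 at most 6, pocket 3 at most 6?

Without the upper bounds there are C(12,2) = 66 ways to split 10 among 3 pockets.
Subtract solutions that violate a single cap (substitute x_i' = x_i − (cap_i+1)): x_1 ≥ 9 gives C(3,2) = 3; x_2 ≥ 7 gives C(5,2) = 10; x_3 ≥ 7 gives C(5,2) = 10. Together 23.
No two caps can be exceeded simultaneously, so the pair terms are all 0.
By inclusion–exclusion the count is 66 − 23 + 0 = 43.

43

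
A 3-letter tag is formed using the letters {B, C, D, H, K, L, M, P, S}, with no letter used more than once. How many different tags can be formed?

504

Choose and order 3 of the 9 symbols: the first letter has 9 options, the next 8, then 7.
9 × 8 × 7 = 504.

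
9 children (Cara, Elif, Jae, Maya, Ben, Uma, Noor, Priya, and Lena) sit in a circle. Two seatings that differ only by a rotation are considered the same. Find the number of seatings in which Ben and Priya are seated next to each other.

10080

Glue Ben and Priya into a block (2 internal orders). Seating 8 units around a circle gives (7)! arrangements.
So 2 × (7)! = 2 × 5040 = 10080.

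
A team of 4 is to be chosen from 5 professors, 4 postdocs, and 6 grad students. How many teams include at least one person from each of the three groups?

720

Total 4-person selections from all 15: C(15,4) = 1365.
Selections missing a whole group: no professors → C(10,4) = 210; no postdocs → C(11,4) = 330; no grad students → C(9,4) = 126.
Add back selections omitting two groups (i.e. drawn from a single group): C(5,4) + C(4,4) + C(6,4) = 21.
By inclusion–exclusion: 1365 − 666 + 21 = 720.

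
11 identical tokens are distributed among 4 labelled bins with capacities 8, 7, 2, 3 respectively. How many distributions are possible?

Ignoring the caps, the number of non-negative solutions to x_1+…+x_4 = 11 is C(14,3) = 364.
Subtract solutions that violate a single cap (substitute x_i' = x_i − (cap_i+1)): x_1 ≥ 9 gives C(5,3) = 10; x_2 ≥ 8 gives C(6,3) = 20; x_3 ≥ 3 gives C(11,3) = 165; x_4 ≥ 4 gives C(10,3) = 120. Together 315.
Add back pairs where two caps are both exceeded: 0 + 0 + 0 + 1 + 0 + 35 = 36.
By inclusion–exclusion the count is 364 − 315 + 36 = 85.

85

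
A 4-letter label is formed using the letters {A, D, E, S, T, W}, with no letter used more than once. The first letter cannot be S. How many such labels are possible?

The first letter has 6−1 = 5 choices (anything except S).
The remaining 3 letters are filled from the other 5 symbols without repetition: 5 × 4 × 3 = 60.
Total: 5 × 60 = 300.

300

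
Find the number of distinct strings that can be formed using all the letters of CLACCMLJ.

3360

Letter multiplicities in CLACCMLJ: A×1, C×3, J×1, L×2, M×1.
So there are 8! / (3!·2!) = 3360 distinguishable arrangements.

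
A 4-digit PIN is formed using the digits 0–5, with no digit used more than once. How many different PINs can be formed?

360

This is a permutation of 4 out of 6: P(6,4) = 6!/2!.
6 × 5 × 4 × 3 = 360.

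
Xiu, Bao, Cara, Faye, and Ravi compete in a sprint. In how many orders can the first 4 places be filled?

There are 5 choices for 1st place, 4 for 2nd, and so on down to 2 for position 4.
That gives 5 × 4 × 3 × 2 = 120.

120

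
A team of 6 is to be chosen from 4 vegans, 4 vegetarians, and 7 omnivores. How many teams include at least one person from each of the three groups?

4060

With no constraint there are C(15,6) = 5005 possible selections.
Selections missing a whole group: no vegans → C(11,6) = 462; no vegetarians → C(11,6) = 462; no omnivores → C(8,6) = 28.
Add back selections omitting two groups (i.e. drawn from a single group): C(4,6) + C(4,6) + C(7,6) = 7.
By inclusion–exclusion: 5005 − 952 + 7 = 4060.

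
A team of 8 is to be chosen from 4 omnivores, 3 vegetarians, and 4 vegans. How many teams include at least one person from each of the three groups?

Unrestricted: C(11,8) = 165 ways to pick any 8 of the 11.
Subtract selections that omit an entire group: no omnivores → C(7,8) = 0; no vegetarians → C(8,8) = 1; no vegans → C(7,8) = 0.
Add back selections omitting two groups (i.e. drawn from a single group): C(4,8) + C(3,8) + C(4,8) = 0.
By inclusion–exclusion: 165 − 1 + 0 = 164.

164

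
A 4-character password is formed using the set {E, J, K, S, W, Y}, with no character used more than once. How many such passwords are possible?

360

This is a permutation of 4 out of 6: P(6,4) = 6!/2!.
6 × 5 × 4 × 3 = 360.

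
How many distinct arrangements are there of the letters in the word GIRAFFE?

2520

Letter multiplicities in GIRAFFE: A×1, E×1, F×2, G×1, I×1, R×1.
So there are 7! / (2!) = 2520 distinguishable arrangements.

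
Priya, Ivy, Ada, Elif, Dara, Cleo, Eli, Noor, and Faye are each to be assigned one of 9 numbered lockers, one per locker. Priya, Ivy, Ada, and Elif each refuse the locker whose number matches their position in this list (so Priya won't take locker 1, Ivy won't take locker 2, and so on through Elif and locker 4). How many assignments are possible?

229080

Let Aᵢ (for 1 ≤ i ≤ 4) be the placements that put person i in their forbidden locker. Any j of these fix j positions, leaving (9−j)! ways to fill the rest, and there are C(4,j) ways to pick which j.
By inclusion–exclusion, the number of valid placements is Σ_{j=0}^{4} (−1)^j C(4,j)·(9−j)!.
Computing: 362880 − 161280 + 30240 − 2880 + 120 = 229080.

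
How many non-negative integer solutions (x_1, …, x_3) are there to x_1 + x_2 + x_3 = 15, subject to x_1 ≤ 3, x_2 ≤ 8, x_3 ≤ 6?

6

By stars and bars, unrestricted non-negative solutions to x_1+…+x_3 = 15 number C(15+2,2) = 136.
Subtract solutions that violate a single cap (substitute x_i' = x_i − (cap_i+1)): x_1 ≥ 4 gives C(13,2) = 78; x_2 ≥ 9 gives C(8,2) = 28; x_3 ≥ 7 gives C(10,2) = 45. Together 151.
Add back pairs where two caps are both exceeded: 6 + 15 + 0 = 21.
By inclusion–exclusion the count is 136 − 151 + 21 = 6.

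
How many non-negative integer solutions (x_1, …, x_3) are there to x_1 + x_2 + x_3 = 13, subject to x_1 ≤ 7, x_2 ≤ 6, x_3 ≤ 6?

By stars and bars, unrestricted non-negative solutions to x_1+…+x_3 = 13 number C(13+2,2) = 105.
Subtract solutions that violate a single cap (substitute x_i' = x_i − (cap_i+1)): x_1 ≥ 8 gives C(7,2) = 21; x_2 ≥ 7 gives C(8,2) = 28; x_3 ≥ 7 gives C(8,2) = 28. Together 77.
No two caps can be exceeded simultaneously, so the pair terms are all 0.
By inclusion–exclusion the count is 105 − 77 + 0 = 28.

28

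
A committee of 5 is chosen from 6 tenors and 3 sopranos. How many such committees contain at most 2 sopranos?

Split by how many sopranos are chosen (0 through 2).
Sum: C(3,0)·C(6,5) + C(3,1)·C(6,4) + C(3,2)·C(6,3) = 6 + 45 + 60 = 111.

111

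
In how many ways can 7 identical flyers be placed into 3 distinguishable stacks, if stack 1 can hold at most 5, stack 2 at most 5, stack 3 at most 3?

20

Without the upper bounds there are C(9,2) = 36 ways to split 7 among 3 stacks.
Subtract solutions that violate a single cap (substitute x_i' = x_i − (cap_i+1)): x_1 ≥ 6 gives C(3,2) = 3; x_2 ≥ 6 gives C(3,2) = 3; x_3 ≥ 4 gives C(5,2) = 10. Together 16.
No two caps can be exceeded simultaneously, so the pair terms are all 0.
By inclusion–exclusion the count is 36 − 16 + 0 = 20.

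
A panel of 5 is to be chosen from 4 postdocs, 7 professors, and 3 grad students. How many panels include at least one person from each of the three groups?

1288

Total 5-person selections from all 14: C(14,5) = 2002.
Subtract selections that omit an entire group: no postdocs → C(10,5) = 252; no professors → C(7,5) = 21; no grad students → C(11,5) = 462.
Add back selections omitting two groups (i.e. drawn from a single group): C(4,5) + C(7,5) + C(3,5) = 21.
By inclusion–exclusion: 2002 − 735 + 21 = 1288.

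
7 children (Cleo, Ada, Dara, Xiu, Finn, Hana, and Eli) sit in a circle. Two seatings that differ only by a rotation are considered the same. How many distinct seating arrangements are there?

720

Fix one person's seat to break rotational symmetry; the remaining 6 people can be arranged in (6)! = 720 ways.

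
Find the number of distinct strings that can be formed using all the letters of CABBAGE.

1260

Letter multiplicities in CABBAGE: A×2, B×2, C×1, E×1, G×1.
Dividing 7! = 5040 by 2!·2! = 4 for the repeated letters gives 1260.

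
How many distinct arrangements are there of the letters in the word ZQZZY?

20

The 5 letters of ZQZZY have repeats: Z appearing 3 times.
Dividing 5! = 120 by 3! = 6 for the repeated letters gives 20.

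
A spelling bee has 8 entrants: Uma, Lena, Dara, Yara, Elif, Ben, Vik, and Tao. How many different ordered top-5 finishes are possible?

This is an ordered selection of 5 from 8: P(8,5).
That gives 8 × 7 × 6 × 5 × 4 = 6720.

6720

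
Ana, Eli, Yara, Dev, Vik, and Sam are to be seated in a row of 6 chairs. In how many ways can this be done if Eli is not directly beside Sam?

480

Of the 6! = 720 arrangements, those with Eli and Sam adjacent number 2 × 5! = 240 (treat the pair as a block with 2 internal orders).
Complementary counting: 720 − 240 = 480.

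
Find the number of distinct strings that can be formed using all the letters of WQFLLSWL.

The 8 letters of WQFLLSWL have repeats: L appearing 3 times and W appearing twice.
The number of distinct arrangements is 8!/(3!·2!) = 40320/12 = 3360.

3360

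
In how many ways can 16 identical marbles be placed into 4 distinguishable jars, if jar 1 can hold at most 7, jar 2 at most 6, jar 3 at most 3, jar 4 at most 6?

By stars and bars, unrestricted non-negative solutions to x_1+…+x_4 = 16 number C(16+3,3) = 969.
Subtract solutions that violate a single cap (substitute x_i' = x_i − (cap_i+1)): x_1 ≥ 8 gives C(11,3) = 165; x_2 ≥ 7 gives C(12,3) = 220; x_3 ≥ 4 gives C(15,3) = 455; x_4 ≥ 7 gives C(12,3) = 220. Together 1060.
Add back pairs where two caps are both exceeded: 4 + 35 + 4 + 56 + 10 + 56 = 165.
By inclusion–exclusion the count is 969 − 1060 + 165 = 74.

74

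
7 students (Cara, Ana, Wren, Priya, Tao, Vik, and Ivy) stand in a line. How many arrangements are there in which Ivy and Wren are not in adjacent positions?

3600

There are 7! = 5040 arrangements in all. If Ivy and Wren are adjacent, merging them into one block gives 2·(6)! = 1440 arrangements.
So 5040 − 1440 = 3600 arrangements keep them apart.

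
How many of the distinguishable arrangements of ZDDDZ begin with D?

With the first slot taken by D, it remains to arrange the other 4 letters (ZDDZ).
Those 4 letters have D appearing twice and Z appearing twice, giving (4)!/(2!·2!) = 6.

6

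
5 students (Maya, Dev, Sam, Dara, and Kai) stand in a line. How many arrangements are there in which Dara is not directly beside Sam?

72

There are 5! = 120 arrangements in all. If Dara and Sam are adjacent, merging them into one block gives 2·(4)! = 48 arrangements.
Complementary counting: 120 − 48 = 72.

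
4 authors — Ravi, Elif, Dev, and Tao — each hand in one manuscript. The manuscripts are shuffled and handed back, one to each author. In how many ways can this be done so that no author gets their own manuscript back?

Let Aᵢ be the assignments in which author i gets their own manuscript. We want the size of the complement of A₁∪…∪A_4.
By inclusion–exclusion this is Σ_{j=0}^{4} (−1)^j C(4,j)·(4−j)!.
Computing: 24 − 24 + 12 − 4 + 1 = 9.

9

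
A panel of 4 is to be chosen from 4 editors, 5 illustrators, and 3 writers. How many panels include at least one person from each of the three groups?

270

Total 4-person selections from all 12: C(12,4) = 495.
Selections missing a whole group: no editors → C(8,4) = 70; no illustrators → C(7,4) = 35; no writers → C(9,4) = 126.
Add back selections omitting two groups (i.e. drawn from a single group): C(4,4) + C(5,4) + C(3,4) = 6.
By inclusion–exclusion: 495 − 231 + 6 = 270.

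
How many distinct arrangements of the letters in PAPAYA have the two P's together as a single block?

Treat the 2 copies of P as a single block. The multiset to arrange is then {PP, A, A, A, Y}, 5 items in all.
That gives (5)!/(3!) = 20 arrangements.

20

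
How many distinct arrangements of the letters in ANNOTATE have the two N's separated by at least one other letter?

Total arrangements of ANNOTATE: 8!/(2!·2!·2!) = 5040.
Arrangements with the N's together: treat NN as one letter, giving (7)!/(2!·2!) = 1260.
Subtracting, 5040 − 1260 = 3780 arrangements keep the N's apart.

3780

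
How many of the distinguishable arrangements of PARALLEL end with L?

With the last slot taken by L, it remains to arrange the other 7 letters (PARALEL).
Those 7 letters have A appearing twice and L appearing twice, giving (7)!/(2!·2!) = 1260.

1260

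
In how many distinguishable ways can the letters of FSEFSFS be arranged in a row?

FSEFSFS has 7 letters with F appearing 3 times and S appearing 3 times.
Dividing 7! = 5040 by 3!·3! = 36 for the repeated letters gives 140.

140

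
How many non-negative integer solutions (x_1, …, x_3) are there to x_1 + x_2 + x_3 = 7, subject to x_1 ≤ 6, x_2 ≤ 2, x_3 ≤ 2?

8

Ignoring the caps, the number of non-negative solutions to x_1+…+x_3 = 7 is C(9,2) = 36.
Subtract solutions that violate a single cap (substitute x_i' = x_i − (cap_i+1)): x_1 ≥ 7 gives C(2,2) = 1; x_2 ≥ 3 gives C(6,2) = 15; x_3 ≥ 3 gives C(6,2) = 15. Together 31.
Add back pairs where two caps are both exceeded: 0 + 0 + 3 = 3.
By inclusion–exclusion the count is 36 − 31 + 3 = 8.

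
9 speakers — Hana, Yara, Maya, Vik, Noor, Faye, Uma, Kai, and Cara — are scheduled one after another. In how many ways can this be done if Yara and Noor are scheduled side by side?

Glue Yara and Noor into one block (2 internal orders), leaving 8 units to arrange in a row.
That gives 2 × 8! = 2 × 40320 = 80640.

80640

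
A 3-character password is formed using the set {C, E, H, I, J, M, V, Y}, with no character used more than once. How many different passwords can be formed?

With no repetition, fill the 3 characters in order: 8 choices, then 7, down to 6.
That product is 8 × 7 × 6 = 336.

336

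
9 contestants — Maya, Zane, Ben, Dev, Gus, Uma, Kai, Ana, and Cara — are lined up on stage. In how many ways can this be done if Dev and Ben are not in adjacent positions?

282240

Of the 9! = 362880 arrangements, those with Dev and Ben adjacent number 2 × 8! = 80640 (treat the pair as a block with 2 internal orders).
So 362880 − 80640 = 282240 arrangements keep them apart.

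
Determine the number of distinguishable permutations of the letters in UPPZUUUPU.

504

Letter multiplicities in UPPZUUUPU: P×3, U×5, Z×1.
So there are 9! / (5!·3!) = 504 distinguishable arrangements.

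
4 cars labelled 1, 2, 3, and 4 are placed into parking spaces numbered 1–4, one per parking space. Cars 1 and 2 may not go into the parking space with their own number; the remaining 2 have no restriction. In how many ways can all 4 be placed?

Let Aᵢ (for i ∈ {1, 2}) be the placements that put car i in its forbidden parking space. Any j of these fix j positions, leaving (4−j)! ways to fill the rest, and there are C(2,j) ways to pick which j.
By inclusion–exclusion, the number of valid placements is Σ_{j=0}^{2} (−1)^j C(2,j)·(4−j)!.
Computing: 24 − 12 + 2 = 14.

14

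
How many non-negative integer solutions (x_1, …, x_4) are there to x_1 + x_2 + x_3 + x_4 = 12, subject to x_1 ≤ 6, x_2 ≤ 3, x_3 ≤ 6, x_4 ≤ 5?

112

By stars and bars, unrestricted non-negative solutions to x_1+…+x_4 = 12 number C(12+3,3) = 455.
Subtract solutions that violate a single cap (substitute x_i' = x_i − (cap_i+1)): x_1 ≥ 7 gives C(8,3) = 56; x_2 ≥ 4 gives C(11,3) = 165; x_3 ≥ 7 gives C(8,3) = 56; x_4 ≥ 6 gives C(9,3) = 84. Together 361.
Add back pairs where two caps are both exceeded: 4 + 0 + 0 + 4 + 10 + 0 = 18.
By inclusion–exclusion the count is 455 − 361 + 18 = 112.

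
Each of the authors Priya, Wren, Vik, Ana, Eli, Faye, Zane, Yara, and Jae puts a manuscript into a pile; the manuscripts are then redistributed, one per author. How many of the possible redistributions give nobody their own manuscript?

133496

This is the derangement count D_9: permutations of 9 items with no fixed point.
By inclusion–exclusion this is Σ_{j=0}^{9} (−1)^j C(9,j)·(9−j)!.
Computing: 362880 − 362880 + 181440 − 60480 + 15120 − 3024 + 504 − 72 + 9 − 1 = 133496.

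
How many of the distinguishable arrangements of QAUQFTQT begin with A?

420

With the first slot taken by A, it remains to arrange the other 7 letters (QUQFTQT).
Those 7 letters have Q appearing 3 times and T appearing twice, giving (7)!/(3!·2!) = 420.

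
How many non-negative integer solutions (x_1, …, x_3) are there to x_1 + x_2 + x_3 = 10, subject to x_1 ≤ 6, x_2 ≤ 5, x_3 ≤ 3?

Ignoring the caps, the number of non-negative solutions to x_1+…+x_3 = 10 is C(12,2) = 66.
Subtract solutions that violate a single cap (substitute x_i' = x_i − (cap_i+1)): x_1 ≥ 7 gives C(5,2) = 10; x_2 ≥ 6 gives C(6,2) = 15; x_3 ≥ 4 gives C(8,2) = 28. Together 53.
Add back pairs where two caps are both exceeded: 0 + 0 + 1 = 1.
By inclusion–exclusion the count is 66 − 53 + 1 = 14.

14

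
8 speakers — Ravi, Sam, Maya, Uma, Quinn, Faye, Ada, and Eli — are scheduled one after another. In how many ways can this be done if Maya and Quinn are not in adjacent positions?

30240

Of the 8! = 40320 arrangements, those with Maya and Quinn adjacent number 2 × 7! = 10080 (treat the pair as a block with 2 internal orders).
Complementary counting: 40320 − 10080 = 30240.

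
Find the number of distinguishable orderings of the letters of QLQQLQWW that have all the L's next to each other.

105

Treat the 2 copies of L as a single block. The multiset to arrange is then {LL, Q, Q, Q, Q, W, W}, 7 items in all.
That gives (7)!/(4!·2!) = 105 arrangements.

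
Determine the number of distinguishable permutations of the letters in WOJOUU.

180

WOJOUU has 6 letters with O appearing twice and U appearing twice.
Dividing 6! = 720 by 2!·2! = 4 for the repeated letters gives 180.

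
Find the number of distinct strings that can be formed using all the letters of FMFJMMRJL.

15120

The 9 letters of FMFJMMRJL have repeats: F appearing twice, J appearing twice, and M appearing 3 times.
The number of distinct arrangements is 9!/(3!·2!·2!) = 362880/24 = 15120.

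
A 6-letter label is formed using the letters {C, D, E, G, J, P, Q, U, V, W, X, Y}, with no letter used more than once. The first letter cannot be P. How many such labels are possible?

The first letter has 12−1 = 11 choices (anything except P).
The remaining 5 letters are filled from the other 11 symbols without repetition: 11 × 10 × 9 × 8 × 7 = 55440.
Total: 11 × 55440 = 609840.

609840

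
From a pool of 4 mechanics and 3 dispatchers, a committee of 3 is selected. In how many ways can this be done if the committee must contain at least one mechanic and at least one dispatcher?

30

With no constraint there are C(7,3) = 35 possible selections.
Selections missing a whole group: no mechanics → C(3,3) = 1; no dispatchers → C(4,3) = 4.
Both groups omitted at once is impossible, so 35 − 5 = 30.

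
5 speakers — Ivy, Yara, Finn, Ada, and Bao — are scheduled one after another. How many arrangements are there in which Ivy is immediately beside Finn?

48

Place the 3 others and the Ivy-Finn pair as 4 objects in a line; the pair has 2 internal arrangements.
That gives 2 × 4! = 2 × 24 = 48.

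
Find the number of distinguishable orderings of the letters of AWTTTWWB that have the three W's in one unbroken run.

Treat the 3 copies of W as a single block. The multiset to arrange is then {WWW, A, B, T, T, T}, 6 items in all.
That gives (6)!/(3!) = 120 arrangements.

120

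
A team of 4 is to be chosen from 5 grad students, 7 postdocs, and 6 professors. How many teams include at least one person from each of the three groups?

With no constraint there are C(18,4) = 3060 possible selections.
Selections missing a whole group: no grad students → C(13,4) = 715; no postdocs → C(11,4) = 330; no professors → C(12,4) = 495.
Add back selections omitting two groups (i.e. drawn from a single group): C(5,4) + C(7,4) + C(6,4) = 55.
By inclusion–exclusion: 3060 − 1540 + 55 = 1575.

1575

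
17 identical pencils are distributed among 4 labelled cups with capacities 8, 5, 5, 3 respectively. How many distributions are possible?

Ignoring the caps, the number of non-negative solutions to x_1+…+x_4 = 17 is C(20,3) = 1140.
Subtract solutions that violate a single cap (substitute x_i' = x_i − (cap_i+1)): x_1 ≥ 9 gives C(11,3) = 165; x_2 ≥ 6 gives C(14,3) = 364; x_3 ≥ 6 gives C(14,3) = 364; x_4 ≥ 4 gives C(16,3) = 560. Together 1453.
Add back pairs where two caps are both exceeded: 10 + 10 + 35 + 56 + 120 + 120 = 351.
Subtract triples: 0 + 0 + 0 + 4 = 4.
By inclusion–exclusion the count is 1140 − 1453 + 351 − 4 = 34.

34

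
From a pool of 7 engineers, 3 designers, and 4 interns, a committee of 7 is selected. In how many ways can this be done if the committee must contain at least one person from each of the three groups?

2982

With no constraint there are C(14,7) = 3432 possible selections.
Subtract selections that omit an entire group: no engineers → C(7,7) = 1; no designers → C(11,7) = 330; no interns → C(10,7) = 120.
Add back selections omitting two groups (i.e. drawn from a single group): C(7,7) + C(3,7) + C(4,7) = 1.
By inclusion–exclusion: 3432 − 451 + 1 = 2982.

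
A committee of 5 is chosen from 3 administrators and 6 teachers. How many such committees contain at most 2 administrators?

Split by how many administrators are chosen (0 through 2).
Sum: C(3,0)·C(6,5) + C(3,1)·C(6,4) + C(3,2)·C(6,3) = 6 + 45 + 60 = 111.

111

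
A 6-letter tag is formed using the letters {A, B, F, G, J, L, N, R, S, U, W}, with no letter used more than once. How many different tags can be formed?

With no repetition, fill the 6 letters in order: 11 choices, then 10, down to 6.
That product is 11 × 10 × 9 × 8 × 7 × 6 = 332640.

332640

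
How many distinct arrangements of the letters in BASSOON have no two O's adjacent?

Total arrangements of BASSOON: 7!/(2!·2!) = 1260.
If the two O's are adjacent, glue them into one block, leaving 6 items to arrange: (6)!/(2!) = 360 ways.
Hence 1260 − 360 = 900.

900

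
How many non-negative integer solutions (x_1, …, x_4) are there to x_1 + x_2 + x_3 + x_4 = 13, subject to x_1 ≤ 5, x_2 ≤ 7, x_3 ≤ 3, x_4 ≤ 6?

115

Ignoring the caps, the number of non-negative solutions to x_1+…+x_4 = 13 is C(16,3) = 560.
Subtract solutions that violate a single cap (substitute x_i' = x_i − (cap_i+1)): x_1 ≥ 6 gives C(10,3) = 120; x_2 ≥ 8 gives C(8,3) = 56; x_3 ≥ 4 gives C(12,3) = 220; x_4 ≥ 7 gives C(9,3) = 84. Together 480.
Add back pairs where two caps are both exceeded: 0 + 20 + 1 + 4 + 0 + 10 = 35.
By inclusion–exclusion the count is 560 − 480 + 35 = 115.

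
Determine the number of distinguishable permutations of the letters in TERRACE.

1260

TERRACE has 7 letters with E appearing twice and R appearing twice.
So there are 7! / (2!·2!) = 1260 distinguishable arrangements.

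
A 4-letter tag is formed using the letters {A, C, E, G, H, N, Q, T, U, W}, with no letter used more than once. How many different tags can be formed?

5040

This is a permutation of 4 out of 10: P(10,4) = 10!/6!.
That product is 10 × 9 × 8 × 7 = 5040.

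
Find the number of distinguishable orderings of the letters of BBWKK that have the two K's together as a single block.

12

Treat the 2 copies of K as a single block. The multiset to arrange is then {KK, B, B, W}, 4 items in all.
That gives (4)!/(2!) = 12 arrangements.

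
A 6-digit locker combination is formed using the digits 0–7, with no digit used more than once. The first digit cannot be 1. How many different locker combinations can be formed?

The first digit has 8−1 = 7 choices (anything except 1).
The remaining 5 digits are filled from the other 7 symbols without repetition: 7 × 6 × 5 × 4 × 3 = 2520.
Total: 7 × 2520 = 17640.

17640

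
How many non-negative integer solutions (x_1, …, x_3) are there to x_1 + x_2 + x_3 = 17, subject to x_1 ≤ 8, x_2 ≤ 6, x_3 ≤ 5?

By stars and bars, unrestricted non-negative solutions to x_1+…+x_3 = 17 number C(17+2,2) = 171.
Subtract solutions that violate a single cap (substitute x_i' = x_i − (cap_i+1)): x_1 ≥ 9 gives C(10,2) = 45; x_2 ≥ 7 gives C(12,2) = 66; x_3 ≥ 6 gives C(13,2) = 78. Together 189.
Add back pairs where two caps are both exceeded: 3 + 6 + 15 = 24.
By inclusion–exclusion the count is 171 − 189 + 24 = 6.

6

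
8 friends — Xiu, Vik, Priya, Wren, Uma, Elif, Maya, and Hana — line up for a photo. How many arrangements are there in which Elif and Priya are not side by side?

30240

Of the 8! = 40320 arrangements, those with Elif and Priya adjacent number 2 × 7! = 10080 (treat the pair as a block with 2 internal orders).
Complementary counting: 40320 − 10080 = 30240.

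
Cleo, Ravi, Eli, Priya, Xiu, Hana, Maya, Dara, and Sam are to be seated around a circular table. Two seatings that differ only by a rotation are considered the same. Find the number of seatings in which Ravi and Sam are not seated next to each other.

30240

All circular seatings of 9 people number (8)! = 40320.
Those with Ravi next to Sam: fuse the pair into one unit and seat 8 units around a circle — 2·(7)! = 10080.
Subtracting, 40320 − 10080 = 30240.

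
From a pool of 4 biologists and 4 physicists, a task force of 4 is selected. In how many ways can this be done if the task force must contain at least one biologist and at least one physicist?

68

With no constraint there are C(8,4) = 70 possible selections.
Selections missing a whole group: no biologists → C(4,4) = 1; no physicists → C(4,4) = 1.
Both groups omitted at once is impossible, so 70 − 2 = 68.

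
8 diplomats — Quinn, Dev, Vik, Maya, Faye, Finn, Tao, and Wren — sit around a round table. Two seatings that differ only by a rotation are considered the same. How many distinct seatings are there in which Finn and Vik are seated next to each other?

Glue Finn and Vik into a block (2 internal orders). Seating 7 units around a circle gives (6)! arrangements.
So 2 × (6)! = 2 × 720 = 1440.

1440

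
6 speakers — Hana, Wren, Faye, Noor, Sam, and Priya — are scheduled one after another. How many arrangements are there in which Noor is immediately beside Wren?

240

Treat {Noor, Wren} as a single unit. There are 5 units to order, and the pair itself can be ordered 2 ways.
That gives 2 × 5! = 2 × 120 = 240.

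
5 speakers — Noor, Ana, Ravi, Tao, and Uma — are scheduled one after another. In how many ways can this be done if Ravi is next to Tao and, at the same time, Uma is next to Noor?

Treat {Ravi,Tao} as one block (2 orders) and {Uma,Noor} as another (2 orders).
That leaves 3 units to arrange: 2 × 2 × 3! = 4 × 6 = 24.

24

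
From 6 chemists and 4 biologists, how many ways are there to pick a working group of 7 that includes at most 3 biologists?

Split by how many biologists are chosen (0 through 3).
Sum: C(4,0)·C(6,7) + C(4,1)·C(6,6) + C(4,2)·C(6,5) + C(4,3)·C(6,4) = 0 + 4 + 36 + 60 = 100.

100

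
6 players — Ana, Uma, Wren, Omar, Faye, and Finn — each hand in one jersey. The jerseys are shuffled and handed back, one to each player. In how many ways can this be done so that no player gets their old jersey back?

Let Aᵢ be the assignments in which player i gets their old jersey. We want the size of the complement of A₁∪…∪A_6.
By inclusion–exclusion this is Σ_{j=0}^{6} (−1)^j C(6,j)·(6−j)!.
Computing: 720 − 720 + 360 − 120 + 30 − 6 + 1 = 265.

265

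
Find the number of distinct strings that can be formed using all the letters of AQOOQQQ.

105

The 7 letters of AQOOQQQ have repeats: O appearing twice and Q appearing 4 times.
Dividing 7! = 5040 by 4!·2! = 48 for the repeated letters gives 105.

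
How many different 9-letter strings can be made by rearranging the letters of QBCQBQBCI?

The 9 letters of QBCQBQBCI have repeats: B appearing 3 times, C appearing twice, and Q appearing 3 times.
So there are 9! / (3!·3!·2!) = 5040 distinguishable arrangements.

5040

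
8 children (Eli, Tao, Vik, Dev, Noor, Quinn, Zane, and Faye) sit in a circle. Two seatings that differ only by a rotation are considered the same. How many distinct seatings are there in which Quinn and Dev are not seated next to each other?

Without the restriction there are (7)! = 5040 seatings.
Seatings with Quinn beside Dev: treat them as a block with 2 internal orders, giving 2 × (6)! = 1440.
Subtracting, 5040 − 1440 = 3600.

3600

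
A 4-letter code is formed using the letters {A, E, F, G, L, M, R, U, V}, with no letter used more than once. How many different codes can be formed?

3024

With no repetition, fill the 4 letters in order: 9 choices, then 8, down to 6.
9 × 8 × 7 × 6 = 3024.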